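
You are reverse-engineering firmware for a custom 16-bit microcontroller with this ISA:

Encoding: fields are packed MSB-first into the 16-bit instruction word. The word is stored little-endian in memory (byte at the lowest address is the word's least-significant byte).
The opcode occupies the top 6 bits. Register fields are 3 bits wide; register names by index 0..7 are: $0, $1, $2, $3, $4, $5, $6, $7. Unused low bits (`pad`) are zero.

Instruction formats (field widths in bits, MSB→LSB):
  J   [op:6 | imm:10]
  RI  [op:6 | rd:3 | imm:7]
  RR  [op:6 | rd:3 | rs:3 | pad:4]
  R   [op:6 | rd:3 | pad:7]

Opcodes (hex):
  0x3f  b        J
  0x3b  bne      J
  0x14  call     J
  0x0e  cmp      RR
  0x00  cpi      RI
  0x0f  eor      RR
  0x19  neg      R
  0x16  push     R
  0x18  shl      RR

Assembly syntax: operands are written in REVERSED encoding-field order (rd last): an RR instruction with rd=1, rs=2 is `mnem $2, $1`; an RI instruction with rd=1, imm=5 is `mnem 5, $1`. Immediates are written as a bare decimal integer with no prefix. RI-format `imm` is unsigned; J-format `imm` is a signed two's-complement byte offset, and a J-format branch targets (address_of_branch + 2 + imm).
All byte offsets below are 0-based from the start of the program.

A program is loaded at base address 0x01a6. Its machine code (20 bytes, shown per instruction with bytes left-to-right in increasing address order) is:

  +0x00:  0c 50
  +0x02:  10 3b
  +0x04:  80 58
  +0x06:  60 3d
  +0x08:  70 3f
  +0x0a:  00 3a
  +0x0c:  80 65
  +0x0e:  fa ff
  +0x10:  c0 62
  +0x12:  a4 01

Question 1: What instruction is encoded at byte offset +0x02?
cmp $1, $6

[02] 10 3b → 0x3b10
  opcode bits[15:10]=0xe: cmp/RR
  rd: (w>>7)&0x7=0x6 → $6
  rs: (w>>4)&0x7=0x1 → $1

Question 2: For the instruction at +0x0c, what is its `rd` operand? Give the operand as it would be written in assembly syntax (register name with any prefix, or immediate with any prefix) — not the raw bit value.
off 0x0c: read 80 65 as little → 0x6580
  op=0x6580>>10=0x19 ⇒ neg (R)
  rd: (w>>7)&0x7=0x3 → $3

$3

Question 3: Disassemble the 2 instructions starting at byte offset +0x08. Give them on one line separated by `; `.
eor $7, $6; cmp $0, $4

@+08  little-endian(70 3f) = 0x3f70
  opcode bits[15:10]=0xf: eor/RR
  rd: (w>>7)&0x7=0x6 → $6
  rs: (w>>4)&0x7=0x7 → $7
@+0a  little-endian(00 3a) = 0x3a00
  opcode bits[15:10]=0xe: cmp/RR
  rd: (w>>7)&0x7=0x4 → $4
  rs: (w>>4)&0x7=0x0 → $0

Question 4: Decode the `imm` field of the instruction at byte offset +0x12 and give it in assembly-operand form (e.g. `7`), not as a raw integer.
36

[12] a4 01 → 0x01a4
  opcode bits[15:10]=0x0: cpi/RI
  [9:7] rd=3 = $3
  [6:0] imm=36 = 36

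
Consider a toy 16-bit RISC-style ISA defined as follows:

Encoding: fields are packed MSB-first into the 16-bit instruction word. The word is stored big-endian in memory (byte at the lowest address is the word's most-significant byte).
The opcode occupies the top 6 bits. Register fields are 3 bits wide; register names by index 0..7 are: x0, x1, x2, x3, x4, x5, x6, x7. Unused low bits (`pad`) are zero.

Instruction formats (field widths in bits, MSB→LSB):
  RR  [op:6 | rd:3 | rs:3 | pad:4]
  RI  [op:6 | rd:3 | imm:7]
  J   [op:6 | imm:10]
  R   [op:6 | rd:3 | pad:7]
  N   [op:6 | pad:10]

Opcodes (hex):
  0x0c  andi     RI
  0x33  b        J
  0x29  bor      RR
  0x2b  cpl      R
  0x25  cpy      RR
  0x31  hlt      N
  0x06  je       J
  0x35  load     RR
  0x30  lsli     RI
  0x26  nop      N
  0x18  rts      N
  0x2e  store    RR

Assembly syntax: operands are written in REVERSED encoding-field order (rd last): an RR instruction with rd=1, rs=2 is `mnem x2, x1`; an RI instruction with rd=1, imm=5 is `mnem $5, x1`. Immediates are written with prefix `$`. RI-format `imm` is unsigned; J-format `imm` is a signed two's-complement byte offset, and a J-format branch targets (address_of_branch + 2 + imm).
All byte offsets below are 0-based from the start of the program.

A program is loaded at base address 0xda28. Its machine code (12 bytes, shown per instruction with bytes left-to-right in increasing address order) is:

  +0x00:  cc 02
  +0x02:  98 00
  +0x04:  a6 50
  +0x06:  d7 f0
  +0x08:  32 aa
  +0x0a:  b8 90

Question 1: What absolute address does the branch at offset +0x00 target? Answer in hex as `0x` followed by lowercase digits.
+0x00: cc 02 ⇒ word 0xcc02 (big)
  top 6b → 0x33 → b [J]
  imm: (w>>0)&0x3ff=0x2 → $2
  target = base 0xda28 + off 0x00 + 2 + imm 2 = 0xda2c

0xda2c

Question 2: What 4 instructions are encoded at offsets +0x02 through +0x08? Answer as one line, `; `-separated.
+0x02: 98 00 ⇒ word 0x9800 (big)
  op=0x9800>>10=0x26 ⇒ nop (N)
+0x04: a6 50 ⇒ word 0xa650 (big)
  op=0xa650>>10=0x29 ⇒ bor (RR)
  rd: (w>>7)&0x7=0x4 → x4
  rs: (w>>4)&0x7=0x5 → x5
+0x06: d7 f0 ⇒ word 0xd7f0 (big)
  op=0xd7f0>>10=0x35 ⇒ load (RR)
  rd: (w>>7)&0x7=0x7 → x7
  rs: (w>>4)&0x7=0x7 → x7
+0x08: 32 aa ⇒ word 0x32aa (big)
  op=0x32aa>>10=0xc ⇒ andi (RI)
  rd: (w>>7)&0x7=0x5 → x5
  imm: (w>>0)&0x7f=0x2a → $42

nop; bor x5, x4; load x7, x7; andi $42, x5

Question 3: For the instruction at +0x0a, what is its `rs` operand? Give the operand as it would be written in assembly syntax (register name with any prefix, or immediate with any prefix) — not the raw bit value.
+0x0a: b8 90 ⇒ word 0xb890 (big)
  top 6b → 0x2e → store [RR]
  rd@[9:7]=0x1 ⇒ x1
  rs@[6:4]=0x1 ⇒ x1

x1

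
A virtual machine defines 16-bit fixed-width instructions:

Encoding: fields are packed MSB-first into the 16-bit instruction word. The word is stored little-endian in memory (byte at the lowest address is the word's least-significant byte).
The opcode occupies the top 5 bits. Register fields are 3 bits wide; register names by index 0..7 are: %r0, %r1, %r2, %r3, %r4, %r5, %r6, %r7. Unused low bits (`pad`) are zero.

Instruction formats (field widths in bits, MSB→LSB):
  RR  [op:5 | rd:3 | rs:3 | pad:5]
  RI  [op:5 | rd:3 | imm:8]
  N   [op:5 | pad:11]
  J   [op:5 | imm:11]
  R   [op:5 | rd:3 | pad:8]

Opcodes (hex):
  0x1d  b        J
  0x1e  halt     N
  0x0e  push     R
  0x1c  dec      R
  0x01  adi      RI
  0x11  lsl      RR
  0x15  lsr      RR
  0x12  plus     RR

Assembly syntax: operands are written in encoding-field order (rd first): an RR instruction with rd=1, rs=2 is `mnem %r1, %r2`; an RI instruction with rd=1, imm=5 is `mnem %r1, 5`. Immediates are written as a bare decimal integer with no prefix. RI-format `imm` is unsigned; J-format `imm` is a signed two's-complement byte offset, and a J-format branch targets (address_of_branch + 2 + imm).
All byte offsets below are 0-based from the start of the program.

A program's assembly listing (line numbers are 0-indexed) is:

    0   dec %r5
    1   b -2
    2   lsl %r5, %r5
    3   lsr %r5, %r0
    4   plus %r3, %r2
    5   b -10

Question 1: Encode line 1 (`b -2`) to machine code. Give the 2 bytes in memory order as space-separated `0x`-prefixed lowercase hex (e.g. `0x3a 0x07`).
L1: b op=0x1d:5|imm=-2:11 ⇒ 0xeffe ⇒ little fe ef

0xfe 0xef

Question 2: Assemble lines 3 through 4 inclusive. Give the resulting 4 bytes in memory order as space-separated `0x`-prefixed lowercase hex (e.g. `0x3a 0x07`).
L3: lsr op=0x15:5|rd=5:3|rs=0:3|pad=0:5 ⇒ 0xad00 ⇒ little 00 ad
L4: plus op=0x12:5|rd=3:3|rs=2:3|pad=0:5 ⇒ 0x9340 ⇒ little 40 93

0x00 0xad 0x40 0x93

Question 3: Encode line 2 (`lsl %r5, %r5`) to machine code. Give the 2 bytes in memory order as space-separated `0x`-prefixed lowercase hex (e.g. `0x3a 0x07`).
0xa0 0x8d

line 2 (lsl): pack op=0x11:5|rd=5:3|rs=5:3|pad=0:5 = 0x8da0; little→ a0 8d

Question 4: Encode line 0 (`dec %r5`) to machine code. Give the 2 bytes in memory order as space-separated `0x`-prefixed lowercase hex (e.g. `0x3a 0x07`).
0x00 0xe5

0. dec fields op=0x1c:5|rd=5:3|pad=0:8 → word e500h → 00 e5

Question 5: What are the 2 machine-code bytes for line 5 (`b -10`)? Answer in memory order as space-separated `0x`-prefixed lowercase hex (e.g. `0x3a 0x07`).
0xf6 0xef

line 5 (b): pack op=0x1d:5|imm=-10:11 = 0xeff6; little→ f6 ef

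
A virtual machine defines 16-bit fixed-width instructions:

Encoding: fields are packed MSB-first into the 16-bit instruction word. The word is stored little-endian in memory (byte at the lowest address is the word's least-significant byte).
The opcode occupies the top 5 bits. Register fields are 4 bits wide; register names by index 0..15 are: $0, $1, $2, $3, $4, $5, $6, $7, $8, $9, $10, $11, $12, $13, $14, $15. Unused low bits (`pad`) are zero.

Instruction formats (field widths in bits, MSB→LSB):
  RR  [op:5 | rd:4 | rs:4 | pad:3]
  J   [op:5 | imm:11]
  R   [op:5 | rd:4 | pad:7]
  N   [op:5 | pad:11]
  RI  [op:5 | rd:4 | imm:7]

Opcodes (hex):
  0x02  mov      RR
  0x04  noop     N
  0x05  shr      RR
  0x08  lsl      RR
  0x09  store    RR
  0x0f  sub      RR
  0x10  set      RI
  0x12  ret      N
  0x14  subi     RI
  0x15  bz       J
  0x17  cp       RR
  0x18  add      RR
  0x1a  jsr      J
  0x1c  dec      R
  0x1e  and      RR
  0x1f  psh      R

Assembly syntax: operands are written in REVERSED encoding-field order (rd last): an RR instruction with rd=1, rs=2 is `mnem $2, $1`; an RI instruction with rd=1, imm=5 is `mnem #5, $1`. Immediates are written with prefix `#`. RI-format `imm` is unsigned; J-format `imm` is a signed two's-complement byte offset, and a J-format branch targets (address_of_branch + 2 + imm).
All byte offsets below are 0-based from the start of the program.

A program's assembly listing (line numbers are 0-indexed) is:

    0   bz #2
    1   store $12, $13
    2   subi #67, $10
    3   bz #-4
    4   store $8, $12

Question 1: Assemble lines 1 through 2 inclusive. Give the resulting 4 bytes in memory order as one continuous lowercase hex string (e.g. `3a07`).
e04e43a5

1. store fields op=0x9:5|rd=13:4|rs=12:4|pad=0:3 → word 4ee0h → e0 4e
2. subi fields op=0x14:5|rd=10:4|imm=67:7 → word a543h → 43 a5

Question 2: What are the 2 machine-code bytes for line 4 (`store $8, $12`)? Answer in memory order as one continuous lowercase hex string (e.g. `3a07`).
404e

L4: store op=0x9:5|rd=12:4|rs=8:4|pad=0:3 ⇒ 0x4e40 ⇒ little 40 4e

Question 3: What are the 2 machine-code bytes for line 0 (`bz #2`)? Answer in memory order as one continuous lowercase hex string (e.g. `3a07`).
02a8

0. bz fields op=0x15:5|imm=2:11 → word a802h → 02 a8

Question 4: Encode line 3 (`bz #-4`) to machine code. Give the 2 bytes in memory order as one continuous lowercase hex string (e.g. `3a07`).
line 3 (bz): pack op=0x15:5|imm=-4:11 = 0xaffc; little→ fc af

fcaf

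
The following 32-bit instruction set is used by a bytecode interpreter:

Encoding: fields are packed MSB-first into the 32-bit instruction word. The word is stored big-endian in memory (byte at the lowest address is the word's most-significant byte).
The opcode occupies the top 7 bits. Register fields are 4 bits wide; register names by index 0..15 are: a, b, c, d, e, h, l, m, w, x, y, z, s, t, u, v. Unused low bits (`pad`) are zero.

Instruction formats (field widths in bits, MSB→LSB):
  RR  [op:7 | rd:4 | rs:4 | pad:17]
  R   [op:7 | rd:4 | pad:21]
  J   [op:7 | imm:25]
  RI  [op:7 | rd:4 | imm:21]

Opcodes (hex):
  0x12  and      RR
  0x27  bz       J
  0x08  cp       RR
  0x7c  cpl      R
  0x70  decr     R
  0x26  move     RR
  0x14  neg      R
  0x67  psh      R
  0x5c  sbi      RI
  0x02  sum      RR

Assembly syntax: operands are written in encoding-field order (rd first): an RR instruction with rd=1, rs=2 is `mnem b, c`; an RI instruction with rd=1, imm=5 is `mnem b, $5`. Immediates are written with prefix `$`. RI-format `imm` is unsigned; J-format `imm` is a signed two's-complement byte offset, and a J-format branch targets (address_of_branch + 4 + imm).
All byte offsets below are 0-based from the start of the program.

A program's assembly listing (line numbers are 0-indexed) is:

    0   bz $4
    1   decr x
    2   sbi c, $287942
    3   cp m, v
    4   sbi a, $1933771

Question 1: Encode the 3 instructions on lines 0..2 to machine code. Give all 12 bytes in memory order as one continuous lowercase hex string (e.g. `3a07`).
0. bz fields op=0x27:7|imm=4:25 → word 4e000004h → 4e 00 00 04
1. decr fields op=0x70:7|rd=9:4|pad=0:21 → word e1200000h → e1 20 00 00
2. sbi fields op=0x5c:7|rd=2:4|imm=287942:21 → word b84464c6h → b8 44 64 c6

4e000004e1200000b84464c6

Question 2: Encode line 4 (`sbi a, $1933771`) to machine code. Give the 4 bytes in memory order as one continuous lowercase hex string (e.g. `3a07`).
L4: sbi op=0x5c:7|rd=0:4|imm=1933771:21 ⇒ 0xb81d81cb ⇒ big b8 1d 81 cb

b81d81cb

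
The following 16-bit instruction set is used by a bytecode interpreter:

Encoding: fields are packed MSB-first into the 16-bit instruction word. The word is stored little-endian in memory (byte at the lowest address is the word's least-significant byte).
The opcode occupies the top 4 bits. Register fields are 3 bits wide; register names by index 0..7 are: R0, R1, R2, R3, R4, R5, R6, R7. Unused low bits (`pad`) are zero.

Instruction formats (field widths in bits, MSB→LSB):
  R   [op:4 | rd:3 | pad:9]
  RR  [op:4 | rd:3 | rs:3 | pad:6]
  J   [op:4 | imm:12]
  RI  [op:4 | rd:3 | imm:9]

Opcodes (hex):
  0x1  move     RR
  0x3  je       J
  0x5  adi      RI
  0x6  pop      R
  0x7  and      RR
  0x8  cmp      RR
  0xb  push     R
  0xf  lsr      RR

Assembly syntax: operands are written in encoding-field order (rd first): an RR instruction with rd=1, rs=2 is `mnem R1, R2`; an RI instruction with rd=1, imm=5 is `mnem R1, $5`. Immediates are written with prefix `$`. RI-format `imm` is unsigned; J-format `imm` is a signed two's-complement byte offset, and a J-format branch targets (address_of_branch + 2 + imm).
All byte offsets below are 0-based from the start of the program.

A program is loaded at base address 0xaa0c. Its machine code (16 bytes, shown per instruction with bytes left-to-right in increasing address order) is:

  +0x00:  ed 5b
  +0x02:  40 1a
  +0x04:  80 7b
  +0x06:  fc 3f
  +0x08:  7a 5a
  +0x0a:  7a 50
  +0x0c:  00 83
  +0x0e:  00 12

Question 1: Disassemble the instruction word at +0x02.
[02] 40 1a → 0x1a40
  opcode bits[15:12]=0x1: move/RR
  [11:9] rd=5 = R5
  [8:6] rs=1 = R1

move R5, R1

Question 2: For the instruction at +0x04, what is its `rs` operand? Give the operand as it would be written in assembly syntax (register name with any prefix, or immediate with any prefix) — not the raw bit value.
R6

+0x04: 80 7b ⇒ word 0x7b80 (little)
  opcode bits[15:12]=0x7: and/RR
  rd: (w>>9)&0x7=0x5 → R5
  rs: (w>>6)&0x7=0x6 → R6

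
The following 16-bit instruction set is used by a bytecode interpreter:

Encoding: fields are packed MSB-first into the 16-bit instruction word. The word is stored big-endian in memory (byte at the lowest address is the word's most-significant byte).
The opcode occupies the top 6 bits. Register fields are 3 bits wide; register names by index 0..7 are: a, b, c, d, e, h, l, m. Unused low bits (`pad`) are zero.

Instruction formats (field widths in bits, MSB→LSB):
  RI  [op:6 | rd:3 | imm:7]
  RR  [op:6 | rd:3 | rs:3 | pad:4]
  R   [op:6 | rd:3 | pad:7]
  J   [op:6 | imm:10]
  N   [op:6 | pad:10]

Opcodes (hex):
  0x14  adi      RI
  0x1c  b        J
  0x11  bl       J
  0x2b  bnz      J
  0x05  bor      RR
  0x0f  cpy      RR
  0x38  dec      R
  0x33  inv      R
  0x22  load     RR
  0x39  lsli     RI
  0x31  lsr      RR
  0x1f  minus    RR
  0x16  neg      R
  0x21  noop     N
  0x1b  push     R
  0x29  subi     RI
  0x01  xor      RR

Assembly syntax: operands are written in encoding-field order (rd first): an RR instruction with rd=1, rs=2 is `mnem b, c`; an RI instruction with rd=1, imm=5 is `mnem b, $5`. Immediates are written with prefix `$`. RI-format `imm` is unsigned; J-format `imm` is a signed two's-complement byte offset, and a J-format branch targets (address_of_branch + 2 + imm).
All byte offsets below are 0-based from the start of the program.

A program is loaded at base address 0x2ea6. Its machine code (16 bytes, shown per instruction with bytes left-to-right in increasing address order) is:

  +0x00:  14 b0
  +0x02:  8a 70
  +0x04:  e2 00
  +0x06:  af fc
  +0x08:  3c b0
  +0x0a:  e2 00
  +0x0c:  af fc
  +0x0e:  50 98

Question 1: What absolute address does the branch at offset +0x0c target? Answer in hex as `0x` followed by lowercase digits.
0x2eb0

[0c] af fc → 0xaffc
  op=0xaffc>>10=0x2b ⇒ bnz (J)
  [9:0] imm=1020 (s10→-4) = $-4
  target = base 0x2ea6 + off 0x0c + 2 + imm -4 = 0x2eb0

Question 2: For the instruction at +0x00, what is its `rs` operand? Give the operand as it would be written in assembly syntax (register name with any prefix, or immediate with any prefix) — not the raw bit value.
@+00  big-endian(14 b0) = 0x14b0
  opcode bits[15:10]=0x5: bor/RR
  rd: (w>>7)&0x7=0x1 → b
  rs: (w>>4)&0x7=0x3 → d

d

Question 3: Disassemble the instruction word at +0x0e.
@+0e  big-endian(50 98) = 0x5098
  opcode bits[15:10]=0x14: adi/RI
  rd: (w>>7)&0x7=0x1 → b
  imm: (w>>0)&0x7f=0x18 → $24

adi b, $24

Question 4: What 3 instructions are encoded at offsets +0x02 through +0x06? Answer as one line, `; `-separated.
[02] 8a 70 → 0x8a70
  opcode bits[15:10]=0x22: load/RR
  rd@[9:7]=0x4 ⇒ e
  rs@[6:4]=0x7 ⇒ m
[04] e2 00 → 0xe200
  opcode bits[15:10]=0x38: dec/R
  rd@[9:7]=0x4 ⇒ e
[06] af fc → 0xaffc
  opcode bits[15:10]=0x2b: bnz/J
  imm@[9:0]=0x3fc (s10→-4) ⇒ $-4

load e, m; dec e; bnz $-4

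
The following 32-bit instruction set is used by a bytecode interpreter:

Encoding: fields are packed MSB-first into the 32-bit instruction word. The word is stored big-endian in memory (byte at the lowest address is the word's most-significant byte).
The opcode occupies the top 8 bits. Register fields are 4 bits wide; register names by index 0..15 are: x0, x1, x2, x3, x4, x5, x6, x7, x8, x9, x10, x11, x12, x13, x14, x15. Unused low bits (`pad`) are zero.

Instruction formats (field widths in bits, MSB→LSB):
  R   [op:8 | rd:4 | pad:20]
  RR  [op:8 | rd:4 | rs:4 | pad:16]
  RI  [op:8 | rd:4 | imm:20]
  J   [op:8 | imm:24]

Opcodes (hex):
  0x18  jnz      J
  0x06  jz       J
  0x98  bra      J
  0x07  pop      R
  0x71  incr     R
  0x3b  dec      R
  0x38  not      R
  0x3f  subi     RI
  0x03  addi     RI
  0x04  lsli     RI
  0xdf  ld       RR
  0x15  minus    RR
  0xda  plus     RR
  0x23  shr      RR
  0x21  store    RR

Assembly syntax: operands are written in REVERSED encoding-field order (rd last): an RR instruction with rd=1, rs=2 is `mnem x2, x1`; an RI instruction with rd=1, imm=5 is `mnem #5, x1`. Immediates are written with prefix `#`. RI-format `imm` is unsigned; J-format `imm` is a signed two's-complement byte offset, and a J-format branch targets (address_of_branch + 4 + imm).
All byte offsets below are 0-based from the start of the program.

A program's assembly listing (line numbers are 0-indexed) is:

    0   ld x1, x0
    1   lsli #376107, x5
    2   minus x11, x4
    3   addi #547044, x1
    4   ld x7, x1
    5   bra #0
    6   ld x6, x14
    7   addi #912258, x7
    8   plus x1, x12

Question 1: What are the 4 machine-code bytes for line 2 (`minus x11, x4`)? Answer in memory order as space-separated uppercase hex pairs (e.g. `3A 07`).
2. minus fields op=0x15:8|rd=4:4|rs=11:4|pad=0:16 → word 154b0000h → 15 4b 00 00

15 4B 00 00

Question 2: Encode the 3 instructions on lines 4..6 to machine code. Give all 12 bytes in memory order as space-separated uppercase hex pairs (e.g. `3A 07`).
DF 17 00 00 98 00 00 00 DF E6 00 00

L4: ld op=0xdf:8|rd=1:4|rs=7:4|pad=0:16 ⇒ 0xdf170000 ⇒ big df 17 00 00
L5: bra op=0x98:8|imm=0:24 ⇒ 0x98000000 ⇒ big 98 00 00 00
L6: ld op=0xdf:8|rd=14:4|rs=6:4|pad=0:16 ⇒ 0xdfe60000 ⇒ big df e6 00 00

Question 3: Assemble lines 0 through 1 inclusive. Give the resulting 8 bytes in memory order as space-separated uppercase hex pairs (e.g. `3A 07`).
DF 01 00 00 04 55 BD 2B

0. ld fields op=0xdf:8|rd=0:4|rs=1:4|pad=0:16 → word df010000h → df 01 00 00
1. lsli fields op=0x4:8|rd=5:4|imm=376107:20 → word 0455bd2bh → 04 55 bd 2b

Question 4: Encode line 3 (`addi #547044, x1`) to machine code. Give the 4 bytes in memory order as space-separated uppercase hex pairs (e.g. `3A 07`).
line 3 (addi): pack op=0x3:8|rd=1:4|imm=547044:20 = 0x031858e4; big→ 03 18 58 e4

03 18 58 E4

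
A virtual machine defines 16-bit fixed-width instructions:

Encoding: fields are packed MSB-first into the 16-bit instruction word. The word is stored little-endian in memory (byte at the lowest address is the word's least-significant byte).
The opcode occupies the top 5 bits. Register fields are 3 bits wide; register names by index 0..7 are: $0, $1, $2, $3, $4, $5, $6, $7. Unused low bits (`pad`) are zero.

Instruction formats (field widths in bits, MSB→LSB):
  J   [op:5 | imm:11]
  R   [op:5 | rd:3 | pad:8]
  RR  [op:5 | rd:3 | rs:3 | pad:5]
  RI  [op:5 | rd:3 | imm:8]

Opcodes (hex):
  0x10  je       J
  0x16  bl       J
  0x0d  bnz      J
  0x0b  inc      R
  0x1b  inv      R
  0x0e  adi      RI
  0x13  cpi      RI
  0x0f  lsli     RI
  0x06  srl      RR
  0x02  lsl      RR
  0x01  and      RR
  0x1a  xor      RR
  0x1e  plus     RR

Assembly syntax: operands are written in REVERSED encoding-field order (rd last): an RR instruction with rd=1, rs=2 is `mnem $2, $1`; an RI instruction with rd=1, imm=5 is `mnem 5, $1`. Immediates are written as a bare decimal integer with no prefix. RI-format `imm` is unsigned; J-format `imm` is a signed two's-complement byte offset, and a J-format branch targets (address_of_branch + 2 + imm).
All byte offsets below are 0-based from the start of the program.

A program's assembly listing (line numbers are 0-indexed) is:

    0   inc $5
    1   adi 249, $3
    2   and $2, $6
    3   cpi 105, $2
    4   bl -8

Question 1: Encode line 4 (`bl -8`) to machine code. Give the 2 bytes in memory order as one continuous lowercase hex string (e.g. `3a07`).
line 4 (bl): pack op=0x16:5|imm=-8:11 = 0xb7f8; little→ f8 b7

f8b7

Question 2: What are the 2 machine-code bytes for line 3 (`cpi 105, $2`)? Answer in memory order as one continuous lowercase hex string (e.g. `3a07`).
699a

line 3 (cpi): pack op=0x13:5|rd=2:3|imm=105:8 = 0x9a69; little→ 69 9a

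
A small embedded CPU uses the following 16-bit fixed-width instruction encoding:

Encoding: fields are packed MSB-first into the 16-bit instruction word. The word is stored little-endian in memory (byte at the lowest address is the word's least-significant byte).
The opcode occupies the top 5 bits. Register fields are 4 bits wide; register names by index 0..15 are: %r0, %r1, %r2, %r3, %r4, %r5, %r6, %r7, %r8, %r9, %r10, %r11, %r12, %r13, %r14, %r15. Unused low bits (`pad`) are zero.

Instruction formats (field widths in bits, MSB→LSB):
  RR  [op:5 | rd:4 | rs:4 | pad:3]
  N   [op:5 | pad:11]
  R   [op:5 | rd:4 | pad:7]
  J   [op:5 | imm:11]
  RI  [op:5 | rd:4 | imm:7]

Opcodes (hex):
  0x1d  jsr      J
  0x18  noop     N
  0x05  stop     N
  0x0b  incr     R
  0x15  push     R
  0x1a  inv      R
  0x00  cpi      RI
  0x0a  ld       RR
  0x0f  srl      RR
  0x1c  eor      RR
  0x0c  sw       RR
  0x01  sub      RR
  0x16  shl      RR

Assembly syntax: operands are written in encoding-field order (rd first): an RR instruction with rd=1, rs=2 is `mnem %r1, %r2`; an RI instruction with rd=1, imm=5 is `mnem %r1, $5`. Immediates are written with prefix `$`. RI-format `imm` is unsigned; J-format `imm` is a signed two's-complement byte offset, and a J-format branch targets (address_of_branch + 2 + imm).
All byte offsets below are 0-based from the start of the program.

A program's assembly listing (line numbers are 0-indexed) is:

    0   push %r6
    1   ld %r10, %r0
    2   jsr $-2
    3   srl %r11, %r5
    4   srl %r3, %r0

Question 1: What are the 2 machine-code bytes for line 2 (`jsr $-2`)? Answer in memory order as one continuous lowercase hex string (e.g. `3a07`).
L2: jsr op=0x1d:5|imm=-2:11 ⇒ 0xeffe ⇒ little fe ef

feef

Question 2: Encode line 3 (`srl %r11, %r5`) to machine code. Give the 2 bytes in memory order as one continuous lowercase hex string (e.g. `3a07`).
line 3 (srl): pack op=0xf:5|rd=11:4|rs=5:4|pad=0:3 = 0x7da8; little→ a8 7d

a87d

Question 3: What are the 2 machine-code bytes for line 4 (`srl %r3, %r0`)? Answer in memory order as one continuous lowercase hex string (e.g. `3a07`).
8079

L4: srl op=0xf:5|rd=3:4|rs=0:4|pad=0:3 ⇒ 0x7980 ⇒ little 80 79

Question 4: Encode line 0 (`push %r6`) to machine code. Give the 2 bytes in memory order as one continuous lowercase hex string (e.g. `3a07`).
line 0 (push): pack op=0x15:5|rd=6:4|pad=0:7 = 0xab00; little→ 00 ab

00ab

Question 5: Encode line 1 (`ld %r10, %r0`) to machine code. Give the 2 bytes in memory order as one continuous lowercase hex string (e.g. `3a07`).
0055

L1: ld op=0xa:5|rd=10:4|rs=0:4|pad=0:3 ⇒ 0x5500 ⇒ little 00 55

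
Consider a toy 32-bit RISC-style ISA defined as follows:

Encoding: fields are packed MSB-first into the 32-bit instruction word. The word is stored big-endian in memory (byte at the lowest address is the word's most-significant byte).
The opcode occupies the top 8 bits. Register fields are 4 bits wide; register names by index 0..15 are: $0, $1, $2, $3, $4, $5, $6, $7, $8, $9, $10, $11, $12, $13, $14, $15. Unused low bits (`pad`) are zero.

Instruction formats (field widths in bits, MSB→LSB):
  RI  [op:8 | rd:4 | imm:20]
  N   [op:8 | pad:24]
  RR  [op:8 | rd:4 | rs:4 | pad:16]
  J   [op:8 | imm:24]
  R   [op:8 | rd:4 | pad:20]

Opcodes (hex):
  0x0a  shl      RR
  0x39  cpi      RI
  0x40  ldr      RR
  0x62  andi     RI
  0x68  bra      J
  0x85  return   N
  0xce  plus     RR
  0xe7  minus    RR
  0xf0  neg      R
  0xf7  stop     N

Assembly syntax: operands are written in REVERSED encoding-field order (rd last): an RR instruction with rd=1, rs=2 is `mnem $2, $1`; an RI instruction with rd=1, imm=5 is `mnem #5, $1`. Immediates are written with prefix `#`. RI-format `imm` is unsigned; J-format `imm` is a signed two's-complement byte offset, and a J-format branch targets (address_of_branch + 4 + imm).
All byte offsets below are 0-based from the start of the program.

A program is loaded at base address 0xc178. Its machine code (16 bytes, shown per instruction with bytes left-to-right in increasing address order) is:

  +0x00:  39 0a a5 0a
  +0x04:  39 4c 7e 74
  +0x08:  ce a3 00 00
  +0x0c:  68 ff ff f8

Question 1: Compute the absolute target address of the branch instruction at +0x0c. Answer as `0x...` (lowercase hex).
0xc180

[0c] 68 ff ff f8 → 0x68fffff8
  op=0x68fffff8>>24=0x68 ⇒ bra (J)
  imm: (w>>0)&0xffffff=0xfffff8 (s24→-8) → #-8
  target = base 0xc178 + off 0x0c + 4 + imm -8 = 0xc180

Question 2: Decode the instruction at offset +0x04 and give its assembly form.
cpi #818804, $4

[04] 39 4c 7e 74 → 0x394c7e74
  top 8b → 0x39 → cpi [RI]
  rd: (w>>20)&0xf=0x4 → $4
  imm: (w>>0)&0xfffff=0xc7e74 → #818804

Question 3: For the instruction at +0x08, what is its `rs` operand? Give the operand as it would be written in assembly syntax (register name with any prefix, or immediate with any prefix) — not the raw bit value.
+0x08: ce a3 00 00 ⇒ word 0xcea30000 (big)
  opcode bits[31:24]=0xce: plus/RR
  [23:20] rd=10 = $10
  [19:16] rs=3 = $3

$3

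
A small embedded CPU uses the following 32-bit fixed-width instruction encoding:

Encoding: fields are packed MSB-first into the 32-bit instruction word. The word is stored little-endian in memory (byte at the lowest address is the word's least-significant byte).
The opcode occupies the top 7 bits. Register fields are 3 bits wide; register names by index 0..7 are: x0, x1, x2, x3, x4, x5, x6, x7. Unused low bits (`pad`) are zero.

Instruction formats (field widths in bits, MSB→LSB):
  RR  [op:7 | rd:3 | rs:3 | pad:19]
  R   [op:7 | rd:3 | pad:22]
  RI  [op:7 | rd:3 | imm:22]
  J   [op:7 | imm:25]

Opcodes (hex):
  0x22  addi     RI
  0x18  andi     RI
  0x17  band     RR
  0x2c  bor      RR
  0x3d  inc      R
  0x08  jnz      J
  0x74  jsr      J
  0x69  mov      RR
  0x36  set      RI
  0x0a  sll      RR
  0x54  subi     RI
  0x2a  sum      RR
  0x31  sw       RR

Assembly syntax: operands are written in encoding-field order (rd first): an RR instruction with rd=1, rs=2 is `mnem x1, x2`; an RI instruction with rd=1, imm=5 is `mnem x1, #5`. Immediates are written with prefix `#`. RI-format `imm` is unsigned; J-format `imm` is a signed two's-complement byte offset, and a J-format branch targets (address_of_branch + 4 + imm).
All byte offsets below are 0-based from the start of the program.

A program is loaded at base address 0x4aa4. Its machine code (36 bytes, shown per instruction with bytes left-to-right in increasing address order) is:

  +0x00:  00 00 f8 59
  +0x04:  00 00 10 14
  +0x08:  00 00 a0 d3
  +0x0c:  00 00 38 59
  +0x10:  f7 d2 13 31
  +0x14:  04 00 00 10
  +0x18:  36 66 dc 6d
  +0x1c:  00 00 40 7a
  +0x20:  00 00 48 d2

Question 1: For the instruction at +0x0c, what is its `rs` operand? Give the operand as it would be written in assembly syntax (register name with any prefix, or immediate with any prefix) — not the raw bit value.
[0c] 00 00 38 59 → 0x59380000
  top 7b → 0x2c → bor [RR]
  rd@[24:22]=0x4 ⇒ x4
  rs@[21:19]=0x7 ⇒ x7

x7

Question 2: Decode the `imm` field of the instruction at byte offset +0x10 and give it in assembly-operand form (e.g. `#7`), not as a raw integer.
#1299191

[10] f7 d2 13 31 → 0x3113d2f7
  op=0x3113d2f7>>25=0x18 ⇒ andi (RI)
  rd: (w>>22)&0x7=0x4 → x4
  imm: (w>>0)&0x3fffff=0x13d2f7 → #1299191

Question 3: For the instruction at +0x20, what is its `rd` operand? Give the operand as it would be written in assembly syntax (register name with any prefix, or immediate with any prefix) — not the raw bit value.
[20] 00 00 48 d2 → 0xd2480000
  op=0xd2480000>>25=0x69 ⇒ mov (RR)
  rd: (w>>22)&0x7=0x1 → x1
  rs: (w>>19)&0x7=0x1 → x1

x1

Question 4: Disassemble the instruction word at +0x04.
sll x0, x2

@+04  little-endian(00 00 10 14) = 0x14100000
  opcode bits[31:25]=0xa: sll/RR
  [24:22] rd=0 = x0
  [21:19] rs=2 = x2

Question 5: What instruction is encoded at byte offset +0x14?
[14] 04 00 00 10 → 0x10000004
  op=0x10000004>>25=0x8 ⇒ jnz (J)
  imm: (w>>0)&0x1ffffff=0x4 → #4

jnz #4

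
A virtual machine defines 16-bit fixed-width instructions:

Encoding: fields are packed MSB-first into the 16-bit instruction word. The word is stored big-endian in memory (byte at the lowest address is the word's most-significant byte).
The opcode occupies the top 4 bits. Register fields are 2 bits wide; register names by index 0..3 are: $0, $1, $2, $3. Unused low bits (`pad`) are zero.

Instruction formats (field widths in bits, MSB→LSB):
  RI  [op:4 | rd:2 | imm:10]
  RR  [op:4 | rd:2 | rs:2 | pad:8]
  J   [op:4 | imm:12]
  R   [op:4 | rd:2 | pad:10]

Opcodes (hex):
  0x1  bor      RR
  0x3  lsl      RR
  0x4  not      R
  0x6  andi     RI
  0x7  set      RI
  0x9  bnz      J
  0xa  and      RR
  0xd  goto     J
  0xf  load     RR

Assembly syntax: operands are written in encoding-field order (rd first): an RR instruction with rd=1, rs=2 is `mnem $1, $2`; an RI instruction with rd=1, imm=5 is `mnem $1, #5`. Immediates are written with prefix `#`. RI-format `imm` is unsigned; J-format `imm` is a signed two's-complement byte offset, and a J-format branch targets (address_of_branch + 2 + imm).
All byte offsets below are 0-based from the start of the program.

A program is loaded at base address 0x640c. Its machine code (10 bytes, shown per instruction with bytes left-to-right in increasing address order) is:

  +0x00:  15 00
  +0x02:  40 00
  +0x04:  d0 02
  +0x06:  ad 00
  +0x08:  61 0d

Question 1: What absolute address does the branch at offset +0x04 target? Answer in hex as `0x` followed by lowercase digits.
0x6414

@+04  big-endian(d0 02) = 0xd002
  top 4b → 0xd → goto [J]
  [11:0] imm=2 = #2
  target = base 0x640c + off 0x04 + 2 + imm 2 = 0x6414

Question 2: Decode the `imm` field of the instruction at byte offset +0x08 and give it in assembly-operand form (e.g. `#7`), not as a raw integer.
off 0x08: read 61 0d as big → 0x610d
  opcode bits[15:12]=0x6: andi/RI
  rd: (w>>10)&0x3=0x0 → $0
  imm: (w>>0)&0x3ff=0x10d → #269

#269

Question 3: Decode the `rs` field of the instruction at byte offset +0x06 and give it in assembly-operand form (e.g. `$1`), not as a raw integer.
[06] ad 00 → 0xad00
  opcode bits[15:12]=0xa: and/RR
  [11:10] rd=3 = $3
  [9:8] rs=1 = $1

$1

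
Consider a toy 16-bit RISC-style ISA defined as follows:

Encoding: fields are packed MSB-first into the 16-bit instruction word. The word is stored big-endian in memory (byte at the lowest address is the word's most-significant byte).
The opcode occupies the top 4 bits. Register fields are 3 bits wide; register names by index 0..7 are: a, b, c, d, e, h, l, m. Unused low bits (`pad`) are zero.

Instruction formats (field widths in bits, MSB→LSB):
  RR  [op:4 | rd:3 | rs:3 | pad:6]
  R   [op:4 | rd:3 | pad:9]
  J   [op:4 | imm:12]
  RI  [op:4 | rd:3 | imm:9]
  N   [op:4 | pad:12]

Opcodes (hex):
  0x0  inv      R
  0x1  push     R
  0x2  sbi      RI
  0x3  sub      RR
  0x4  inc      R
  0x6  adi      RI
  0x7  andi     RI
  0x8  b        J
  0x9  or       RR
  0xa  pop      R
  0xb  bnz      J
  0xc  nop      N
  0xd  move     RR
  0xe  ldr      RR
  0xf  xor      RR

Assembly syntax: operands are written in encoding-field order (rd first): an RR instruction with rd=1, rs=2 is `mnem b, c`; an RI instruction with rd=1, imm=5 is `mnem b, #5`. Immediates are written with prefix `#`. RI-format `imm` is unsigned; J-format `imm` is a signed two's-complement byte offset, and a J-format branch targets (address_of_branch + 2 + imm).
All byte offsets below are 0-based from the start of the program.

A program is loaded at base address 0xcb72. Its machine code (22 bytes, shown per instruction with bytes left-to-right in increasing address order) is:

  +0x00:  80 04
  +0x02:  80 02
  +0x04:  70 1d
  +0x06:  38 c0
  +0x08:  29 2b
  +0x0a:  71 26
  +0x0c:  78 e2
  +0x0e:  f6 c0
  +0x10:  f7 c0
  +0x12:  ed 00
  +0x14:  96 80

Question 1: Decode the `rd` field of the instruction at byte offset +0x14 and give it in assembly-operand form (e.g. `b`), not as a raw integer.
@+14  big-endian(96 80) = 0x9680
  top 4b → 0x9 → or [RR]
  rd: (w>>9)&0x7=0x3 → d
  rs: (w>>6)&0x7=0x2 → c

d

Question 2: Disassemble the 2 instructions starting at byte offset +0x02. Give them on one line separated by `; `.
+0x02: 80 02 ⇒ word 0x8002 (big)
  opcode bits[15:12]=0x8: b/J
  imm: (w>>0)&0xfff=0x2 → #2
+0x04: 70 1d ⇒ word 0x701d (big)
  opcode bits[15:12]=0x7: andi/RI
  rd: (w>>9)&0x7=0x0 → a
  imm: (w>>0)&0x1ff=0x1d → #29

b #2; andi a, #29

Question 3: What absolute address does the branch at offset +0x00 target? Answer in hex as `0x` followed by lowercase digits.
[00] 80 04 → 0x8004
  op=0x8004>>12=0x8 ⇒ b (J)
  imm@[11:0]=0x4 ⇒ #4
  target = base 0xcb72 + off 0x00 + 2 + imm 4 = 0xcb78

0xcb78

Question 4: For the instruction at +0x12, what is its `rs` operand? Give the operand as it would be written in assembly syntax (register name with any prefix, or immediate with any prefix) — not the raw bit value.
@+12  big-endian(ed 00) = 0xed00
  op=0xed00>>12=0xe ⇒ ldr (RR)
  rd@[11:9]=0x6 ⇒ l
  rs@[8:6]=0x4 ⇒ e

e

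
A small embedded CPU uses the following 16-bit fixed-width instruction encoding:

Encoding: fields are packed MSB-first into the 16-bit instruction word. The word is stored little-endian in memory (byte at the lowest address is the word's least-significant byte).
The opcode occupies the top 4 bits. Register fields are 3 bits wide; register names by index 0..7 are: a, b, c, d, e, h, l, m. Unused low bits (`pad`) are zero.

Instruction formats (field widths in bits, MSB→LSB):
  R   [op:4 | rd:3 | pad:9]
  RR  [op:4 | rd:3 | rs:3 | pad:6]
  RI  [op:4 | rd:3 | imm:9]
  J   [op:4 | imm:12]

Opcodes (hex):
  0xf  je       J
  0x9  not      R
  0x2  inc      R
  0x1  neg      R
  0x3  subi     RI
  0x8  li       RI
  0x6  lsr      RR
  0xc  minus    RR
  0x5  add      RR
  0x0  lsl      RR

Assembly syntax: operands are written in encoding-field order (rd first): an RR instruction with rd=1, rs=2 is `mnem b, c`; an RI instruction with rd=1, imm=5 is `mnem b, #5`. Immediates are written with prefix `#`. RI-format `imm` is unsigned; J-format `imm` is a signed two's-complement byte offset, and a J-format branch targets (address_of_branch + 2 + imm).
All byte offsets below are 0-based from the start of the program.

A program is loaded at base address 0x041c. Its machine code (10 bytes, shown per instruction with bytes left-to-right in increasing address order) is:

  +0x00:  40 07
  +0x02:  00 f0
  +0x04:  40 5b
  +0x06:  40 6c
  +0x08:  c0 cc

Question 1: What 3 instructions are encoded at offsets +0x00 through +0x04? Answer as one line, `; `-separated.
lsl d, h; je #0; add h, h

+0x00: 40 07 ⇒ word 0x0740 (little)
  op=0x0740>>12=0x0 ⇒ lsl (RR)
  rd: (w>>9)&0x7=0x3 → d
  rs: (w>>6)&0x7=0x5 → h
+0x02: 00 f0 ⇒ word 0xf000 (little)
  op=0xf000>>12=0xf ⇒ je (J)
  imm: (w>>0)&0xfff=0x0 → #0
+0x04: 40 5b ⇒ word 0x5b40 (little)
  op=0x5b40>>12=0x5 ⇒ add (RR)
  rd: (w>>9)&0x7=0x5 → h
  rs: (w>>6)&0x7=0x5 → h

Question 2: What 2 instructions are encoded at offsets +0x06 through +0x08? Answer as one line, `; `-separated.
off 0x06: read 40 6c as little → 0x6c40
  op=0x6c40>>12=0x6 ⇒ lsr (RR)
  [11:9] rd=6 = l
  [8:6] rs=1 = b
off 0x08: read c0 cc as little → 0xccc0
  op=0xccc0>>12=0xc ⇒ minus (RR)
  [11:9] rd=6 = l
  [8:6] rs=3 = d

lsr l, b; minus l, d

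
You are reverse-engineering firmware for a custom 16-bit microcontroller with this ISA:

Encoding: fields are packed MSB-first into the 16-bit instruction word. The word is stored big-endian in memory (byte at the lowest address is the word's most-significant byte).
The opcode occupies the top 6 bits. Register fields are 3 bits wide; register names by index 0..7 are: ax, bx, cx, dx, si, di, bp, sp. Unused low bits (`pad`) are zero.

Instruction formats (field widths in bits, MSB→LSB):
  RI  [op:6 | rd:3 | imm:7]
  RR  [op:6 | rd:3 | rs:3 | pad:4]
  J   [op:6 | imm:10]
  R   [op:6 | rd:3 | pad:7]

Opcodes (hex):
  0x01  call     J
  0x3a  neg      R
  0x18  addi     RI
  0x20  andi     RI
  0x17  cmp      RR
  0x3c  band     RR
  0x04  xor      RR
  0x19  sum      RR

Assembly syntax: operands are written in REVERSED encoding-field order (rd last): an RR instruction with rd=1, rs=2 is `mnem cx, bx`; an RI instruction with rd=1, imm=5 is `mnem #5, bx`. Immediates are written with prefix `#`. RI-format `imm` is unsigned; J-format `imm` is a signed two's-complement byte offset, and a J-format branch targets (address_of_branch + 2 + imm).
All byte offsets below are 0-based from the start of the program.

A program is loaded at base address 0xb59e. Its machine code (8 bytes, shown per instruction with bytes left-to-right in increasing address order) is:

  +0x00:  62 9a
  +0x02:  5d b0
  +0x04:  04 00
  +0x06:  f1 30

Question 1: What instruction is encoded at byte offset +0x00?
addi #26, di

[00] 62 9a → 0x629a
  op=0x629a>>10=0x18 ⇒ addi (RI)
  rd: (w>>7)&0x7=0x5 → di
  imm: (w>>0)&0x7f=0x1a → #26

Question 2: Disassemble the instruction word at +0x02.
off 0x02: read 5d b0 as big → 0x5db0
  op=0x5db0>>10=0x17 ⇒ cmp (RR)
  [9:7] rd=3 = dx
  [6:4] rs=3 = dx

cmp dx, dx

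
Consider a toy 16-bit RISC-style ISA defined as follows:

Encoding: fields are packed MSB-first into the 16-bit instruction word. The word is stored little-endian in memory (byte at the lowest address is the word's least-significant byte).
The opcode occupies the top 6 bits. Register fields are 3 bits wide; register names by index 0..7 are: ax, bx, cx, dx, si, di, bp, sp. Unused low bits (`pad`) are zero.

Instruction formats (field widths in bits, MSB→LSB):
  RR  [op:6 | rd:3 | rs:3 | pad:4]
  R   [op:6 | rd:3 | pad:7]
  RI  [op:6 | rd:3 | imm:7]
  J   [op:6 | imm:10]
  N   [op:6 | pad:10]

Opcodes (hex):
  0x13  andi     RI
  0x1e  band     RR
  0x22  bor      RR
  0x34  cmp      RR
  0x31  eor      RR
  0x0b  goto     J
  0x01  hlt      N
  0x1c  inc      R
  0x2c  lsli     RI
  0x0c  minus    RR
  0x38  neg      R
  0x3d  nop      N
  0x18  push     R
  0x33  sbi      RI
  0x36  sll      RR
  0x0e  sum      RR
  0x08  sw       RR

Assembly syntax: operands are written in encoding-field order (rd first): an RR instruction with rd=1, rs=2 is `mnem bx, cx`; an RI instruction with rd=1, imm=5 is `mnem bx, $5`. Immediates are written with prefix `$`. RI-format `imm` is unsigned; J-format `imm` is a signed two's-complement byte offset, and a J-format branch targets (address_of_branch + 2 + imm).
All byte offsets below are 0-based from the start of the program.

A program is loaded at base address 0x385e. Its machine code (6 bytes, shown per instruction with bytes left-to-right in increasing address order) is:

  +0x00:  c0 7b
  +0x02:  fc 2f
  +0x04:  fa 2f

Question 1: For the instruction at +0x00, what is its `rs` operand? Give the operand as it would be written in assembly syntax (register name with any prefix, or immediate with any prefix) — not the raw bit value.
[00] c0 7b → 0x7bc0
  top 6b → 0x1e → band [RR]
  rd: (w>>7)&0x7=0x7 → sp
  rs: (w>>4)&0x7=0x4 → si

si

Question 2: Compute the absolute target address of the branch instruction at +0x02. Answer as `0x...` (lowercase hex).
0x385e

+0x02: fc 2f ⇒ word 0x2ffc (little)
  opcode bits[15:10]=0xb: goto/J
  imm: (w>>0)&0x3ff=0x3fc (s10→-4) → $-4
  target = base 0x385e + off 0x02 + 2 + imm -4 = 0x385e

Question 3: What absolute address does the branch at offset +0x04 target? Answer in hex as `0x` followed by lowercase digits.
0x385e

@+04  little-endian(fa 2f) = 0x2ffa
  top 6b → 0xb → goto [J]
  [9:0] imm=1018 (s10→-6) = $-6
  target = base 0x385e + off 0x04 + 2 + imm -6 = 0x385e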